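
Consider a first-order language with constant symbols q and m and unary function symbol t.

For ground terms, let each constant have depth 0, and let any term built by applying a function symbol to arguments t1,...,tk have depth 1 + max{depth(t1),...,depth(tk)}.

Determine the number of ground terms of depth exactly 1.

Let N_k count ground terms of depth at most k. Each non-constant term of depth ≤ k is some function symbol applied to depth-≤(k−1) arguments, giving N_k = 2 + N_{k-1}.
N_0 = 2
N_1 = 2 + 2 = 4
Terms of depth exactly 1: N_1 − N_0 = 4 − 2 = 2.

2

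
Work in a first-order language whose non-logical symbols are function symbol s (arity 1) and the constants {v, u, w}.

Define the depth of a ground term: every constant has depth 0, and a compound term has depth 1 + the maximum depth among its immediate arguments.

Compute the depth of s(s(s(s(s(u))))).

depth(s(u)) = 1 + depth(u) = 1 + 0 = 1
depth(s(s(u))) = 1 + depth(s(u)) = 1 + 1 = 2
depth(s(s(s(u)))) = 1 + depth(s(s(u))) = 1 + 2 = 3
depth(s(s(s(s(u))))) = 1 + depth(s(s(s(u)))) = 1 + 3 = 4
depth(s(s(s(s(s(u)))))) = 1 + depth(s(s(s(s(u))))) = 1 + 4 = 5

5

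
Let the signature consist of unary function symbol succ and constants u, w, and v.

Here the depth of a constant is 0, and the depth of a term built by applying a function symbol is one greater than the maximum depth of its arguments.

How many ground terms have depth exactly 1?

Count level by level. With function symbols succ/1, the terms of depth ≤ k are the 3 constants together with each function applied to depth-≤(k−1) tuples, so N_k = 3 + N_{k-1}.
N_0 = 3
N_1 = 3 + 3 = 6
Terms of depth exactly 1: N_1 − N_0 = 6 − 3 = 3.

3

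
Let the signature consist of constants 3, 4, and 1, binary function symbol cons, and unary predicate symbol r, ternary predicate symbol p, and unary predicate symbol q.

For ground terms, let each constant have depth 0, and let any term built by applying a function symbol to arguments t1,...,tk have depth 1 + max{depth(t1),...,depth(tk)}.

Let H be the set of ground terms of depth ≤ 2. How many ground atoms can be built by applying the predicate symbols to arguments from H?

3176817

First count ground terms of depth ≤ 2.
Write N_k for the number of ground terms of depth ≤ k. A term of depth ≤ k is either a constant or a function symbol applied to arguments of depth ≤ k−1, so N_k = 3 + N_{k-1}^2.
N_0 = 3
N_1 = 3 + 3^2 = 12
N_2 = 3 + 12^2 = 147
So |H| = 147.
Each predicate of arity r yields |H|^r ground atoms (one per choice of an r-tuple from H):
  r: 147;  p: 147^3 = 3176523;  q: 147
Total ground atoms: 147 + 3176523 + 147 = 3176817.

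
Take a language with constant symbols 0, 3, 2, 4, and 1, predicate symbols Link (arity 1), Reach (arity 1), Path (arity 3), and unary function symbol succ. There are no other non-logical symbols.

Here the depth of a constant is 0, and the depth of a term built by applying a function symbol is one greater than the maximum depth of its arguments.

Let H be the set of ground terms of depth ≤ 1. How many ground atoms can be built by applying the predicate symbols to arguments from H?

1020

First count ground terms of depth ≤ 1.
Let N_k = |{terms of depth ≤ k}|. Then N_0 = 5 and N_k = 5 + N_{k-1} for k ≥ 1 (one summand per function symbol, arity giving the exponent).
N_0 = 5
N_1 = 5 + 5 = 10
Explicitly: 0, 3, 2, 4, 1, succ(0), succ(3), succ(2), succ(4), succ(1).
So |H| = 10.
Each predicate of arity r yields |H|^r ground atoms (one per choice of an r-tuple from H):
  Link: 10;  Reach: 10;  Path: 10^3 = 1000
Total ground atoms: 10 + 10 + 1000 = 1020.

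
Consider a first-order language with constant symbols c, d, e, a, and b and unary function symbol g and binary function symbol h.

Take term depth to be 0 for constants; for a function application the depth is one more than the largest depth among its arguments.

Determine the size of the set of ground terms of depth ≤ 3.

1601495

Let N_k = |{terms of depth ≤ k}|. Then N_0 = 5 and N_k = 5 + N_{k-1} + N_{k-1}^2 for k ≥ 1 (one summand per function symbol, arity giving the exponent).
N_0 = 5
N_1 = 5 + 5 + 5^2 = 35
N_2 = 5 + 35 + 35^2 = 1265
N_3 = 5 + 1265 + 1265^2 = 1601495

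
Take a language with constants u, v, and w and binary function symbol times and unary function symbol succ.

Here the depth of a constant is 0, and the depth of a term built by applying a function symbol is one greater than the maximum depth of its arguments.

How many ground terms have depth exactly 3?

Let N_k count ground terms of depth at most k. Each non-constant term of depth ≤ k is some function symbol applied to depth-≤(k−1) arguments, giving N_k = 3 + N_{k-1}^2 + N_{k-1}.
N_0 = 3
N_1 = 3 + 3^2 + 3 = 15
N_2 = 3 + 15^2 + 15 = 243
N_3 = 3 + 243^2 + 243 = 59295
Terms of depth exactly 3: N_3 − N_2 = 59295 − 243 = 59052.

59052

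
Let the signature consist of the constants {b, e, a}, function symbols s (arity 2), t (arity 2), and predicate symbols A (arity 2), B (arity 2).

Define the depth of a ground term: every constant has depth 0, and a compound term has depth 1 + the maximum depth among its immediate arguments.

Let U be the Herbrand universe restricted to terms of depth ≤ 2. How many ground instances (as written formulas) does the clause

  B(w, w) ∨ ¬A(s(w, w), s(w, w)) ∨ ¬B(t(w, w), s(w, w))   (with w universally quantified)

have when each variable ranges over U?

885

Ground terms of depth ≤ 2:
  Let N_k count ground terms of depth at most k. Each non-constant term of depth ≤ k is some function symbol applied to depth-≤(k−1) arguments, giving N_k = 3 + N_{k-1}^2 + N_{k-1}^2.
  N_0 = 3
  N_1 = 3 + 3^2 + 3^2 = 21
  N_2 = 3 + 21^2 + 21^2 = 885
So there are 885 ground terms available for substitution.
There is 1 variable to instantiate (w),  occurring in at least one literal, so different choices give different ground instances.
Number of ground instances = 885.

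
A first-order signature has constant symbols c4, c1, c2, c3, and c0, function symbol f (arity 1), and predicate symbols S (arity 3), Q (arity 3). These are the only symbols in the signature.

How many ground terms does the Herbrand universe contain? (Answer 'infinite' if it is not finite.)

The signature has at least one function symbol (f, arity 1) and at least one constant (c4).
Iterating f gives infinitely many distinct ground terms: c4, f(c4), f(f(c4)), ...
So the Herbrand universe is infinite.

infinite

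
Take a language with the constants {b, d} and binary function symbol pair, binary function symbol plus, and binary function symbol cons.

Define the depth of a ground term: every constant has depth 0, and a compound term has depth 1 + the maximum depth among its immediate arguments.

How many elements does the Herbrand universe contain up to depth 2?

Count level by level. With function symbols pair/2, plus/2, cons/2, the terms of depth ≤ k are the 2 constants together with each function applied to depth-≤(k−1) tuples, so N_k = 2 + N_{k-1}^2 + N_{k-1}^2 + N_{k-1}^2.
N_0 = 2
N_1 = 2 + 2^2 + 2^2 + 2^2 = 14
N_2 = 2 + 14^2 + 14^2 + 14^2 = 590

590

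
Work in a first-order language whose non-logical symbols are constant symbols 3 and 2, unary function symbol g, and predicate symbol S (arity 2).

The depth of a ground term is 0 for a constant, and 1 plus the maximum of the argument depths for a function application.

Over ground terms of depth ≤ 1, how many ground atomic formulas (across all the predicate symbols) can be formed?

First count ground terms of depth ≤ 1.
Write N_k for the number of ground terms of depth ≤ k. A term of depth ≤ k is either a constant or a function symbol applied to arguments of depth ≤ k−1, so N_k = 2 + N_{k-1}.
N_0 = 2
N_1 = 2 + 2 = 4
So |H| = 4.
Ground atoms are formed by filling each argument slot of a predicate with a term from H, so an r-ary predicate gives |H|^r atoms:
  S: 4^2 = 16
Total ground atoms: 16.

16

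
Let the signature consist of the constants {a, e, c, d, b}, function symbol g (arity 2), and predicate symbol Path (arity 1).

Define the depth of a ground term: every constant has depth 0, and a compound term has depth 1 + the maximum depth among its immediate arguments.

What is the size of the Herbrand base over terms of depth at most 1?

30

First count ground terms of depth ≤ 1.
Write N_k for the number of ground terms of depth ≤ k. A term of depth ≤ k is either a constant or a function symbol applied to arguments of depth ≤ k−1, so N_k = 5 + N_{k-1}^2.
N_0 = 5
N_1 = 5 + 5^2 = 30
So |H| = 30.
Each predicate of arity r yields |H|^r ground atoms (one per choice of an r-tuple from H):
  Path: 30
Total ground atoms: 30.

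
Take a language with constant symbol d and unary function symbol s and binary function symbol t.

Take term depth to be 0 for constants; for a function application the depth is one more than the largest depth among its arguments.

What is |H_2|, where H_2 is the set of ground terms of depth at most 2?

Let N_k = |{terms of depth ≤ k}|. Then N_0 = 1 and N_k = 1 + N_{k-1} + N_{k-1}^2 for k ≥ 1 (one summand per function symbol, arity giving the exponent).
N_0 = 1
N_1 = 1 + 1 + 1^2 = 3
N_2 = 1 + 3 + 3^2 = 13

13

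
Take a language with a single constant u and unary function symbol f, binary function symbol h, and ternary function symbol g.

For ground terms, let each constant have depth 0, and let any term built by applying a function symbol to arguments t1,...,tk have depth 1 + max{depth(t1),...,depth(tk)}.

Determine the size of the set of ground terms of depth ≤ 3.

Let N_k count ground terms of depth at most k. Each non-constant term of depth ≤ k is some function symbol applied to depth-≤(k−1) arguments, giving N_k = 1 + N_{k-1} + N_{k-1}^2 + N_{k-1}^3.
N_0 = 1
N_1 = 1 + 1 + 1^2 + 1^3 = 4
N_2 = 1 + 4 + 4^2 + 4^3 = 85
N_3 = 1 + 85 + 85^2 + 85^3 = 621436

621436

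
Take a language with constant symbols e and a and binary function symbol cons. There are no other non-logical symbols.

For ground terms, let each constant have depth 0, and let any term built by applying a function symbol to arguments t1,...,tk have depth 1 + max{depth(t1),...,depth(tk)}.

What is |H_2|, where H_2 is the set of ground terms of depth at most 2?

Write N_k for the number of ground terms of depth ≤ k. A term of depth ≤ k is either a constant or a function symbol applied to arguments of depth ≤ k−1, so N_k = 2 + N_{k-1}^2.
N_0 = 2
N_1 = 2 + 2^2 = 6
N_2 = 2 + 6^2 = 38

38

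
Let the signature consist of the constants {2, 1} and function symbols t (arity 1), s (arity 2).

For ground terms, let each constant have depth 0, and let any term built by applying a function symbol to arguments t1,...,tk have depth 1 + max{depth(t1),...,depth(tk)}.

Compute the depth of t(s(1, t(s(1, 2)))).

4

depth(s(1, 2)) = 1 + max(0, 0) = 1
depth(t(s(1, 2))) = 1 + depth(s(1, 2)) = 1 + 1 = 2
depth(s(1, t(s(1, 2)))) = 1 + max(0, 2) = 3
depth(t(s(1, t(s(1, 2))))) = 1 + depth(s(1, t(s(1, 2)))) = 1 + 3 = 4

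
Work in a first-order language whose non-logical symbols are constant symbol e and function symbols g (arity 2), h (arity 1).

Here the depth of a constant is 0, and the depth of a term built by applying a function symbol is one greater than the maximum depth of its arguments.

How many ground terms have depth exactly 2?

10

If N_k denotes the number of depth-≤k ground terms, the 1 constant gives N_0 = 1, and each function symbol of arity r contributes N_{k-1}^r new terms at level k: N_k = 1 + N_{k-1}^2 + N_{k-1}.
N_0 = 1
N_1 = 1 + 1^2 + 1 = 3
N_2 = 1 + 3^2 + 3 = 13
Terms of depth exactly 2: N_2 − N_1 = 13 − 3 = 10.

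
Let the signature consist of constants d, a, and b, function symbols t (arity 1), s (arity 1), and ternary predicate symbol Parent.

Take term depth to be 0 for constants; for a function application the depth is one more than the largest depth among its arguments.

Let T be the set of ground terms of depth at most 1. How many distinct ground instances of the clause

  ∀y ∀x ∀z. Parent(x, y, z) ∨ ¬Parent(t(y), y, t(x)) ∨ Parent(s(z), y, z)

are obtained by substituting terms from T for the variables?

729

Ground terms of depth ≤ 1:
  Let N_k count ground terms of depth at most k. Each non-constant term of depth ≤ k is some function symbol applied to depth-≤(k−1) arguments, giving N_k = 3 + N_{k-1} + N_{k-1}.
  N_0 = 3
  N_1 = 3 + 3 + 3 = 9
So there are 9 ground terms available for substitution.
There are 3 variables to instantiate (y, x, z), each occurring in at least one literal, so different choices give different ground instances.
Number of ground instances = 9^3 = 729.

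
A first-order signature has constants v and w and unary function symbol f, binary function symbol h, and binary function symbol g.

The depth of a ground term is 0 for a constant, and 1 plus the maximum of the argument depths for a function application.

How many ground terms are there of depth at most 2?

302

Count level by level. With function symbols f/1, h/2, g/2, the terms of depth ≤ k are the 2 constants together with each function applied to depth-≤(k−1) tuples, so N_k = 2 + N_{k-1} + N_{k-1}^2 + N_{k-1}^2.
N_0 = 2
N_1 = 2 + 2 + 2^2 + 2^2 = 12
N_2 = 2 + 12 + 12^2 + 12^2 = 302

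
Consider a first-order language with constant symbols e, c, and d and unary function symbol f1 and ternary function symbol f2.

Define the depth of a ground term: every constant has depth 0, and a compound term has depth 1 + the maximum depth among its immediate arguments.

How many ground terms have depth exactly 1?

30

If N_k denotes the number of depth-≤k ground terms, the 3 constants give N_0 = 3, and each function symbol of arity r contributes N_{k-1}^r new terms at level k: N_k = 3 + N_{k-1} + N_{k-1}^3.
N_0 = 3
N_1 = 3 + 3 + 3^3 = 33
Terms of depth exactly 1: N_1 − N_0 = 33 − 3 = 30.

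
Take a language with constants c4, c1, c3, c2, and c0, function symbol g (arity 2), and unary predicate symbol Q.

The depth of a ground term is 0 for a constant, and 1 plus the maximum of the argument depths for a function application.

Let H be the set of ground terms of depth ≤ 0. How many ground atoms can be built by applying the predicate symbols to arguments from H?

First count ground terms of depth ≤ 0.
Let N_k count ground terms of depth at most k. Each non-constant term of depth ≤ k is some function symbol applied to depth-≤(k−1) arguments, giving N_k = 5 + N_{k-1}^2.
N_0 = 5
Explicitly: c4, c1, c3, c2, c0.
So |H| = 5.
For each predicate symbol, the number of ground atoms is |H| raised to its arity; summing:
  Q: 5
Total ground atoms: 5.

5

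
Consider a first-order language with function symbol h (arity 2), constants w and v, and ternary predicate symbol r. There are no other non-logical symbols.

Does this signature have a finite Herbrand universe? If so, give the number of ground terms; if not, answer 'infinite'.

The signature has at least one function symbol (h, arity 2) and at least one constant (w).
Iterating h gives infinitely many distinct ground terms: w, h(w, w), h(h(w, w), h(w, w)), ...
So the Herbrand universe is infinite.

infinite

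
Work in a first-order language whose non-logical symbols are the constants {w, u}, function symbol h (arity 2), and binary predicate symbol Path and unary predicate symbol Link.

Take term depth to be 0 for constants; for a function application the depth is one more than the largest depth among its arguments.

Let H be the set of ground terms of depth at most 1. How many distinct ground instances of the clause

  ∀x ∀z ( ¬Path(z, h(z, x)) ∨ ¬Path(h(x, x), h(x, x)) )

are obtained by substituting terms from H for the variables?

36

Ground terms of depth ≤ 1:
  If N_k denotes the number of depth-≤k ground terms, the 2 constants give N_0 = 2, and each function symbol of arity r contributes N_{k-1}^r new terms at level k: N_k = 2 + N_{k-1}^2.
  N_0 = 2
  N_1 = 2 + 2^2 = 6
  Explicitly: w, u, h(w, w), h(w, u), h(u, w), h(u, u).
So there are 6 ground terms available for substitution.
There are 2 variables to instantiate (x, z), each occurring in at least one literal, so different choices give different ground instances.
Number of ground instances = 6^2 = 36.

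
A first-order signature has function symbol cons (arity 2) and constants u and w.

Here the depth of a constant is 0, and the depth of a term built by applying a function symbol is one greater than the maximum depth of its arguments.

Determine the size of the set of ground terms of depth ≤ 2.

38

Let N_k count ground terms of depth at most k. Each non-constant term of depth ≤ k is some function symbol applied to depth-≤(k−1) arguments, giving N_k = 2 + N_{k-1}^2.
N_0 = 2
N_1 = 2 + 2^2 = 6
N_2 = 2 + 6^2 = 38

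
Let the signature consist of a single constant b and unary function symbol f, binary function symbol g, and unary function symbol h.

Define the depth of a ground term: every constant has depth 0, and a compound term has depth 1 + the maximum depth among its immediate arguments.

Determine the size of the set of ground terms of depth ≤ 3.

Let N_k count ground terms of depth at most k. Each non-constant term of depth ≤ k is some function symbol applied to depth-≤(k−1) arguments, giving N_k = 1 + N_{k-1} + N_{k-1}^2 + N_{k-1}.
N_0 = 1
N_1 = 1 + 1 + 1^2 + 1 = 4
N_2 = 1 + 4 + 4^2 + 4 = 25
N_3 = 1 + 25 + 25^2 + 25 = 676

676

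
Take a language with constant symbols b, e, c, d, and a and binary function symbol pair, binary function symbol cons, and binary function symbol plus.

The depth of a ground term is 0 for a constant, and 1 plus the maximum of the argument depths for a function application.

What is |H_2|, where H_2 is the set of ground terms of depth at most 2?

If N_k denotes the number of depth-≤k ground terms, the 5 constants give N_0 = 5, and each function symbol of arity r contributes N_{k-1}^r new terms at level k: N_k = 5 + N_{k-1}^2 + N_{k-1}^2 + N_{k-1}^2.
N_0 = 5
N_1 = 5 + 5^2 + 5^2 + 5^2 = 80
N_2 = 5 + 80^2 + 80^2 + 80^2 = 19205

19205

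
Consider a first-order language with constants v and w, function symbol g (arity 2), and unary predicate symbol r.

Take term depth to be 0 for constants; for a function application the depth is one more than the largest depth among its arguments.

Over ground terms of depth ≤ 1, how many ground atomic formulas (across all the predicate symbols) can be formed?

First count ground terms of depth ≤ 1.
Let N_k count ground terms of depth at most k. Each non-constant term of depth ≤ k is some function symbol applied to depth-≤(k−1) arguments, giving N_k = 2 + N_{k-1}^2.
N_0 = 2
N_1 = 2 + 2^2 = 6
Explicitly: v, w, g(v, v), g(v, w), g(w, v), g(w, w).
So |H| = 6.
A ground atom is a predicate applied to a tuple of terms from H, so the count is the sum over predicates of |H|^arity:
  r: 6
Total ground atoms: 6.

6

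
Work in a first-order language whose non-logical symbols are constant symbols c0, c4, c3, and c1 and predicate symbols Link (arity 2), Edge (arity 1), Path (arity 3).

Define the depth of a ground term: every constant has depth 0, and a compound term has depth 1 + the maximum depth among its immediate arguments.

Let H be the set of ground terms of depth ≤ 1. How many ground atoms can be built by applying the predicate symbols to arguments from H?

First count ground terms of depth ≤ 1.
With no function symbols every ground term is a constant, so there are exactly 4 ground terms at every depth bound.
N_0 = 4
N_1 = 4
Explicitly: c0, c4, c3, c1.
So |H| = 4.
Ground atoms are formed by filling each argument slot of a predicate with a term from H, so an r-ary predicate gives |H|^r atoms:
  Link: 4^2 = 16;  Edge: 4;  Path: 4^3 = 64
Total ground atoms: 16 + 4 + 64 = 84.

84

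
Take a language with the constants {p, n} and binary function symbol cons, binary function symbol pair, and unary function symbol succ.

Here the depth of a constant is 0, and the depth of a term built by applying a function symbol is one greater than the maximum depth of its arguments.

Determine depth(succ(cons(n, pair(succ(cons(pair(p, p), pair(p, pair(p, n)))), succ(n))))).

depth(pair(p, p)) = 1 + max(0, 0) = 1
depth(pair(p, n)) = 1 + max(0, 0) = 1
depth(pair(p, pair(p, n))) = 1 + max(0, 1) = 2
depth(cons(pair(p, p), pair(p, pair(p, n)))) = 1 + max(1, 2) = 3
depth(succ(cons(pair(p, p), pair(p, pair(p, n))))) = 1 + depth(cons(pair(p, p), pair(p, pair(p, n)))) = 1 + 3 = 4
depth(succ(n)) = 1 + depth(n) = 1 + 0 = 1
depth(pair(succ(cons(pair(p, p), pair(p, pair(p, n)))), succ(n))) = 1 + max(4, 1) = 5
depth(cons(n, pair(succ(cons(pair(p, p), pair(p, pair(p, n)))), succ(n)))) = 1 + max(0, 5) = 6
depth(succ(cons(n, pair(succ(cons(pair(p, p), pair(p, pair(p, n)))), succ(n))))) = 1 + depth(cons(n, pair(succ(cons(pair(p, p), pair(p, pair(p, n)))), succ(n)))) = 1 + 6 = 7

7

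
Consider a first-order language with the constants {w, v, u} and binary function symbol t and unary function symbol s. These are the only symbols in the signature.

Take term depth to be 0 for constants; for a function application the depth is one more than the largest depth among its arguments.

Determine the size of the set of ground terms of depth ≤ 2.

243

Count level by level. With function symbols t/2, s/1, the terms of depth ≤ k are the 3 constants together with each function applied to depth-≤(k−1) tuples, so N_k = 3 + N_{k-1}^2 + N_{k-1}.
N_0 = 3
N_1 = 3 + 3^2 + 3 = 15
N_2 = 3 + 15^2 + 15 = 243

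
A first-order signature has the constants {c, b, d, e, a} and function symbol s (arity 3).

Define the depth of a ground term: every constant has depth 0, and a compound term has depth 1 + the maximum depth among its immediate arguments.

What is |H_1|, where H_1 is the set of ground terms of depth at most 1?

Count level by level. With function symbols s/3, the terms of depth ≤ k are the 5 constants together with each function applied to depth-≤(k−1) tuples, so N_k = 5 + N_{k-1}^3.
N_0 = 5
N_1 = 5 + 5^3 = 130

130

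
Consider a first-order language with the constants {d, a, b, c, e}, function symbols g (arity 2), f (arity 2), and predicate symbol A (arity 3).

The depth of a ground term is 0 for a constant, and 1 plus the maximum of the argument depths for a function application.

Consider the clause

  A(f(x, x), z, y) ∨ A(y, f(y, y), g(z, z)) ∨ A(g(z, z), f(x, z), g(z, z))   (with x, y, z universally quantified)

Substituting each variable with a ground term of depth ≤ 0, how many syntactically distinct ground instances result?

125

Ground terms of depth ≤ 0:
  Let N_k = |{terms of depth ≤ k}|. Then N_0 = 5 and N_k = 5 + N_{k-1}^2 + N_{k-1}^2 for k ≥ 1 (one summand per function symbol, arity giving the exponent).
  N_0 = 5
  Explicitly: d, a, b, c, e.
So there are 5 ground terms available for substitution.
The body mentions every one of the 3 quantified variables; since ground terms form a free algebra, no two substitutions collapse to the same formula.
Number of ground instances = 5^3 = 125.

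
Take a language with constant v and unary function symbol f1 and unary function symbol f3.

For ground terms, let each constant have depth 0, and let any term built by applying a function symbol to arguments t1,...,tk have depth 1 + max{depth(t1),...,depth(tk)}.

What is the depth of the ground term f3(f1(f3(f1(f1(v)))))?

5

depth(f1(v)) = 1 + depth(v) = 1 + 0 = 1
depth(f1(f1(v))) = 1 + depth(f1(v)) = 1 + 1 = 2
depth(f3(f1(f1(v)))) = 1 + depth(f1(f1(v))) = 1 + 2 = 3
depth(f1(f3(f1(f1(v))))) = 1 + depth(f3(f1(f1(v)))) = 1 + 3 = 4
depth(f3(f1(f3(f1(f1(v)))))) = 1 + depth(f1(f3(f1(f1(v))))) = 1 + 4 = 5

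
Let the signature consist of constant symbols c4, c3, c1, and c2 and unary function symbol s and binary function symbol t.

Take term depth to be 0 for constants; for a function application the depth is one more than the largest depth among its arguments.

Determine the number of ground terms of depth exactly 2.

580

Let N_k = |{terms of depth ≤ k}|. Then N_0 = 4 and N_k = 4 + N_{k-1} + N_{k-1}^2 for k ≥ 1 (one summand per function symbol, arity giving the exponent).
N_0 = 4
N_1 = 4 + 4 + 4^2 = 24
N_2 = 4 + 24 + 24^2 = 604
Terms of depth exactly 2: N_2 − N_1 = 604 − 24 = 580.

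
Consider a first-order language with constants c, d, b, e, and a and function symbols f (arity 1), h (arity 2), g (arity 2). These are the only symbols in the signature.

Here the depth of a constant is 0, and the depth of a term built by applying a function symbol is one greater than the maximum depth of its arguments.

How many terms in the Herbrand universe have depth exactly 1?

Count level by level. With function symbols f/1, h/2, g/2, the terms of depth ≤ k are the 5 constants together with each function applied to depth-≤(k−1) tuples, so N_k = 5 + N_{k-1} + N_{k-1}^2 + N_{k-1}^2.
N_0 = 5
N_1 = 5 + 5 + 5^2 + 5^2 = 60
Terms of depth exactly 1: N_1 − N_0 = 60 − 5 = 55.

55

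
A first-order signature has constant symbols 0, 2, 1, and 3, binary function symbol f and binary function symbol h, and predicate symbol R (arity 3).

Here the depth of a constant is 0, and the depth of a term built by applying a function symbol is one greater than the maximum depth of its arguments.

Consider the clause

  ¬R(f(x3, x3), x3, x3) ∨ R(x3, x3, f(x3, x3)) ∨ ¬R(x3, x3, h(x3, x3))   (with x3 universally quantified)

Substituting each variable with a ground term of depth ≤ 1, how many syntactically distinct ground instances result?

36

Ground terms of depth ≤ 1:
  Let N_k = |{terms of depth ≤ k}|. Then N_0 = 4 and N_k = 4 + N_{k-1}^2 + N_{k-1}^2 for k ≥ 1 (one summand per function symbol, arity giving the exponent).
  N_0 = 4
  N_1 = 4 + 4^2 + 4^2 = 36
So there are 36 ground terms available for substitution.
The variable x3 ranges independently over the available ground terms, and distinct assignments produce distinct instances.
Number of ground instances = 36.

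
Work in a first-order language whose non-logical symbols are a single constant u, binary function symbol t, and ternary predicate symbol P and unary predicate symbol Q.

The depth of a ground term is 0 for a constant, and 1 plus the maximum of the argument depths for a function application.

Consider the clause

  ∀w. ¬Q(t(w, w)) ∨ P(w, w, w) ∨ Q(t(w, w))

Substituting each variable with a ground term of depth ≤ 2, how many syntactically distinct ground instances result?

Ground terms of depth ≤ 2:
  Count level by level. With function symbols t/2, the terms of depth ≤ k are the 1 constant together with each function applied to depth-≤(k−1) tuples, so N_k = 1 + N_{k-1}^2.
  N_0 = 1
  N_1 = 1 + 1^2 = 2
  N_2 = 1 + 2^2 = 5
So there are 5 ground terms available for substitution.
The clause has 1 distinct variable (w), which appears in the body. In the free term algebra distinct substitutions yield syntactically distinct ground instances.
Number of ground instances = 5.

5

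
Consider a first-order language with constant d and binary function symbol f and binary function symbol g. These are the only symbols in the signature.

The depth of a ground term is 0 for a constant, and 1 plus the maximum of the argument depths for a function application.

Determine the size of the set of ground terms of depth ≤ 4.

1045459

Let N_k count ground terms of depth at most k. Each non-constant term of depth ≤ k is some function symbol applied to depth-≤(k−1) arguments, giving N_k = 1 + N_{k-1}^2 + N_{k-1}^2.
N_0 = 1
N_1 = 1 + 1^2 + 1^2 = 3
N_2 = 1 + 3^2 + 3^2 = 19
N_3 = 1 + 19^2 + 19^2 = 723
N_4 = 1 + 723^2 + 723^2 = 1045459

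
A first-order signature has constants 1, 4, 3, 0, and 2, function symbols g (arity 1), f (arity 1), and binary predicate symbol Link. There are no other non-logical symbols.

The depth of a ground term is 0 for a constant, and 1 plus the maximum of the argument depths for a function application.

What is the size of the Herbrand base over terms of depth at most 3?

First count ground terms of depth ≤ 3.
If N_k denotes the number of depth-≤k ground terms, the 5 constants give N_0 = 5, and each function symbol of arity r contributes N_{k-1}^r new terms at level k: N_k = 5 + N_{k-1} + N_{k-1}.
N_0 = 5
N_1 = 5 + 5 + 5 = 15
N_2 = 5 + 15 + 15 = 35
N_3 = 5 + 35 + 35 = 75
So |H| = 75.
Each predicate of arity r yields |H|^r ground atoms (one per choice of an r-tuple from H):
  Link: 75^2 = 5625
Total ground atoms: 5625.

5625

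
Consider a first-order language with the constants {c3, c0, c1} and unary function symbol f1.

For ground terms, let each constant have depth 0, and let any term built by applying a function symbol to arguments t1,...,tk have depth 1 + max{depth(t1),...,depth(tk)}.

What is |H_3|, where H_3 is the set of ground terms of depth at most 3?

12

If N_k denotes the number of depth-≤k ground terms, the 3 constants give N_0 = 3, and each function symbol of arity r contributes N_{k-1}^r new terms at level k: N_k = 3 + N_{k-1}.
N_0 = 3
N_1 = 3 + 3 = 6
N_2 = 3 + 6 = 9
N_3 = 3 + 9 = 12
Explicitly: c3, c0, c1, f1(c3), f1(c0), f1(c1), f1(f1(c3)), f1(f1(c0)), f1(f1(c1)), f1(f1(f1(c3))), f1(f1(f1(c0))), f1(f1(f1(c1))).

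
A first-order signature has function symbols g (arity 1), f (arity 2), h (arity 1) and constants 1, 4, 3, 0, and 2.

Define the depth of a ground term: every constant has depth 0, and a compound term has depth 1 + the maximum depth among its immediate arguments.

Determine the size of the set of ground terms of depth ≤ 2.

Let N_k = |{terms of depth ≤ k}|. Then N_0 = 5 and N_k = 5 + N_{k-1} + N_{k-1}^2 + N_{k-1} for k ≥ 1 (one summand per function symbol, arity giving the exponent).
N_0 = 5
N_1 = 5 + 5 + 5^2 + 5 = 40
N_2 = 5 + 40 + 40^2 + 40 = 1685

1685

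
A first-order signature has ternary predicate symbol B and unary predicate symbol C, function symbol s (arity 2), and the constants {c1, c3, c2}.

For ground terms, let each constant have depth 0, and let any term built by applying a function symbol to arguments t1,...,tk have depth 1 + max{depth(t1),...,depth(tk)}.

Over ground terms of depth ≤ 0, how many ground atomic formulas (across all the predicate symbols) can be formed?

30

First count ground terms of depth ≤ 0.
Let N_k count ground terms of depth at most k. Each non-constant term of depth ≤ k is some function symbol applied to depth-≤(k−1) arguments, giving N_k = 3 + N_{k-1}^2.
N_0 = 3
So |H| = 3.
For each predicate symbol, the number of ground atoms is |H| raised to its arity; summing:
  B: 3^3 = 27;  C: 3
Total ground atoms: 27 + 3 = 30.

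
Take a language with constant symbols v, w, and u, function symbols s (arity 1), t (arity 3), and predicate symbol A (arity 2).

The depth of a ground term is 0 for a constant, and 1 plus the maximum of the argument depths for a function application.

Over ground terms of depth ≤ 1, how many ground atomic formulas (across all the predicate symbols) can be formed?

1089

First count ground terms of depth ≤ 1.
Let N_k = |{terms of depth ≤ k}|. Then N_0 = 3 and N_k = 3 + N_{k-1} + N_{k-1}^3 for k ≥ 1 (one summand per function symbol, arity giving the exponent).
N_0 = 3
N_1 = 3 + 3 + 3^3 = 33
So |H| = 33.
Ground atoms are formed by filling each argument slot of a predicate with a term from H, so an r-ary predicate gives |H|^r atoms:
  A: 33^2 = 1089
Total ground atoms: 1089.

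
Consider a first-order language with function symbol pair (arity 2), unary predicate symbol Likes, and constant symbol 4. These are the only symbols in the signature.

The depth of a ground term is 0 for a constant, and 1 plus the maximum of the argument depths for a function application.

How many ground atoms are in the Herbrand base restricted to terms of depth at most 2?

First count ground terms of depth ≤ 2.
Write N_k for the number of ground terms of depth ≤ k. A term of depth ≤ k is either a constant or a function symbol applied to arguments of depth ≤ k−1, so N_k = 1 + N_{k-1}^2.
N_0 = 1
N_1 = 1 + 1^2 = 2
N_2 = 1 + 2^2 = 5
So |H| = 5.
For each predicate symbol, the number of ground atoms is |H| raised to its arity; summing:
  Likes: 5
Total ground atoms: 5.

5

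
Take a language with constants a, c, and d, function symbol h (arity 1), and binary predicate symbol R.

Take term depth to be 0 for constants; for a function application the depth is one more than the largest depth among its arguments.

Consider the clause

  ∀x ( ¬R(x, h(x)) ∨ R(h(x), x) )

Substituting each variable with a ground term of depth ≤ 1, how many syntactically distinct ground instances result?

6

Ground terms of depth ≤ 1:
  If N_k denotes the number of depth-≤k ground terms, the 3 constants give N_0 = 3, and each function symbol of arity r contributes N_{k-1}^r new terms at level k: N_k = 3 + N_{k-1}.
  N_0 = 3
  N_1 = 3 + 3 = 6
  Explicitly: a, c, d, h(a), h(c), h(d).
So there are 6 ground terms available for substitution.
The body mentions the single quantified variable x; since ground terms form a free algebra, no two substitutions collapse to the same formula.
Number of ground instances = 6.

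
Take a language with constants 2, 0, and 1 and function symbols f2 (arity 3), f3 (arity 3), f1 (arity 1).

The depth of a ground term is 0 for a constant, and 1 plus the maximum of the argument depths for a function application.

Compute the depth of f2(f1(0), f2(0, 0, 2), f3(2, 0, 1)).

depth(f1(0)) = 1 + depth(0) = 1 + 0 = 1
depth(f2(0, 0, 2)) = 1 + max(0, 0, 0) = 1
depth(f3(2, 0, 1)) = 1 + max(0, 0, 0) = 1
depth(f2(f1(0), f2(0, 0, 2), f3(2, 0, 1))) = 1 + max(1, 1, 1) = 2

2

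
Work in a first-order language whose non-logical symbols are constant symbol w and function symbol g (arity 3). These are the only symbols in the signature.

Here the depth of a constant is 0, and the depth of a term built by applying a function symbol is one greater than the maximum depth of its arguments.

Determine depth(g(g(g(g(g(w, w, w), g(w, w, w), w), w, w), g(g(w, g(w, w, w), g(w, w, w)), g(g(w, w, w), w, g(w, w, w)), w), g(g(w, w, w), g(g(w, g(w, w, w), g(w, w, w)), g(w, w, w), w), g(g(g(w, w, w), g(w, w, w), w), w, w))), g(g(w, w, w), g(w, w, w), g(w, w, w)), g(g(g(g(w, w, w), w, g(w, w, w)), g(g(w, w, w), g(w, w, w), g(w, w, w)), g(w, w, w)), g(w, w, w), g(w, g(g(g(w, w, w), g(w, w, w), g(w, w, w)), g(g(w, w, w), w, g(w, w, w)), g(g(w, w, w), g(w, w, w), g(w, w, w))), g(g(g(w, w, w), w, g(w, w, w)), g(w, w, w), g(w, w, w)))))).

depth(g(w, w, w)) = 1 + max(0, 0, 0) = 1
depth(g(g(w, w, w), g(w, w, w), w)) = 1 + max(1, 1, 0) = 2
depth(g(g(g(w, w, w), g(w, w, w), w), w, w)) = 1 + max(2, 0, 0) = 3
depth(g(w, g(w, w, w), g(w, w, w))) = 1 + max(0, 1, 1) = 2
depth(g(g(w, w, w), w, g(w, w, w))) = 1 + max(1, 0, 1) = 2
depth(g(g(w, g(w, w, w), g(w, w, w)), g(g(w, w, w), w, g(w, w, w)), w)) = 1 + max(2, 2, 0) = 3
depth(g(g(w, g(w, w, w), g(w, w, w)), g(w, w, w), w)) = 1 + max(2, 1, 0) = 3
depth(g(g(w, w, w), g(g(w, g(w, w, w), g(w, w, w)), g(w, w, w), w), g(g(g(w, w, w), g(w, w, w), w), w, w))) = 1 + max(1, 3, 3) = 4
depth(g(g(g(g(w, w, w), g(w, w, w), w), w, w), g(g(w, g(w, w, w), g(w, w, w)), g(g(w, w, w), w, g(w, w, w)), w), g(g(w, w, w), g(g(w, g(w, w, w), g(w, w, w)), g(w, w, w), w), g(g(g(w, w, w), g(w, w, w), w), w, w)))) = 1 + max(3, 3, 4) = 5
depth(g(g(w, w, w), g(w, w, w), g(w, w, w))) = 1 + max(1, 1, 1) = 2
depth(g(g(g(w, w, w), w, g(w, w, w)), g(g(w, w, w), g(w, w, w), g(w, w, w)), g(w, w, w))) = 1 + max(2, 2, 1) = 3
depth(g(g(g(w, w, w), g(w, w, w), g(w, w, w)), g(g(w, w, w), w, g(w, w, w)), g(g(w, w, w), g(w, w, w), g(w, w, w)))) = 1 + max(2, 2, 2) = 3
depth(g(g(g(w, w, w), w, g(w, w, w)), g(w, w, w), g(w, w, w))) = 1 + max(2, 1, 1) = 3
depth(g(w, g(g(g(w, w, w), g(w, w, w), g(w, w, w)), g(g(w, w, w), w, g(w, w, w)), g(g(w, w, w), g(w, w, w), g(w, w, w))), g(g(g(w, w, w), w, g(w, w, w)), g(w, w, w), g(w, w, w)))) = 1 + max(0, 3, 3) = 4
depth(g(g(g(g(w, w, w), w, g(w, w, w)), g(g(w, w, w), g(w, w, w), g(w, w, w)), g(w, w, w)), g(w, w, w), g(w, g(g(g(w, w, w), g(w, w, w), g(w, w, w)), g(g(w, w, w), w, g(w, w, w)), g(g(w, w, w), g(w, w, w), g(w, w, w))), g(g(g(w, w, w), w, g(w, w, w)), g(w, w, w), g(w, w, w))))) = 1 + max(3, 1, 4) = 5
depth(g(g(g(g(g(w, w, w), g(w, w, w), w), w, w), g(g(w, g(w, w, w), g(w, w, w)), g(g(w, w, w), w, g(w, w, w)), w), g(g(w, w, w), g(g(w, g(w, w, w), g(w, w, w)), g(w, w, w), w), g(g(g(w, w, w), g(w, w, w), w), w, w))), g(g(w, w, w), g(w, w, w), g(w, w, w)), g(g(g(g(w, w, w), w, g(w, w, w)), g(g(w, w, w), g(w, w, w), g(w, w, w)), g(w, w, w)), g(w, w, w), g(w, g(g(g(w, w, w), g(w, w, w), g(w, w, w)), g(g(w, w, w), w, g(w, w, w)), g(g(w, w, w), g(w, w, w), g(w, w, w))), g(g(g(w, w, w), w, g(w, w, w)), g(w, w, w), g(w, w, w)))))) = 1 + max(5, 2, 5) = 6

6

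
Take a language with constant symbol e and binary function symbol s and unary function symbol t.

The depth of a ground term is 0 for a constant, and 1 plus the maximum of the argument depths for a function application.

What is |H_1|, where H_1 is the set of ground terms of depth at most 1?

3

If N_k denotes the number of depth-≤k ground terms, the 1 constant gives N_0 = 1, and each function symbol of arity r contributes N_{k-1}^r new terms at level k: N_k = 1 + N_{k-1}^2 + N_{k-1}.
N_0 = 1
N_1 = 1 + 1^2 + 1 = 3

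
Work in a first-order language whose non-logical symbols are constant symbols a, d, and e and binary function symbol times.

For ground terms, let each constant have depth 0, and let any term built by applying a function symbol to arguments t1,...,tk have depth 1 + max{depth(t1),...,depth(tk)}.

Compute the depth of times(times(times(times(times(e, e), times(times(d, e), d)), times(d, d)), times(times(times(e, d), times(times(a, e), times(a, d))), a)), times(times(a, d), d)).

6

depth(times(e, e)) = 1 + max(0, 0) = 1
depth(times(d, e)) = 1 + max(0, 0) = 1
depth(times(times(d, e), d)) = 1 + max(1, 0) = 2
depth(times(times(e, e), times(times(d, e), d))) = 1 + max(1, 2) = 3
depth(times(d, d)) = 1 + max(0, 0) = 1
depth(times(times(times(e, e), times(times(d, e), d)), times(d, d))) = 1 + max(3, 1) = 4
depth(times(e, d)) = 1 + max(0, 0) = 1
depth(times(a, e)) = 1 + max(0, 0) = 1
depth(times(a, d)) = 1 + max(0, 0) = 1
depth(times(times(a, e), times(a, d))) = 1 + max(1, 1) = 2
depth(times(times(e, d), times(times(a, e), times(a, d)))) = 1 + max(1, 2) = 3
depth(times(times(times(e, d), times(times(a, e), times(a, d))), a)) = 1 + max(3, 0) = 4
depth(times(times(times(times(e, e), times(times(d, e), d)), times(d, d)), times(times(times(e, d), times(times(a, e), times(a, d))), a))) = 1 + max(4, 4) = 5
depth(times(times(a, d), d)) = 1 + max(1, 0) = 2
depth(times(times(times(times(times(e, e), times(times(d, e), d)), times(d, d)), times(times(times(e, d), times(times(a, e), times(a, d))), a)), times(times(a, d), d))) = 1 + max(5, 2) = 6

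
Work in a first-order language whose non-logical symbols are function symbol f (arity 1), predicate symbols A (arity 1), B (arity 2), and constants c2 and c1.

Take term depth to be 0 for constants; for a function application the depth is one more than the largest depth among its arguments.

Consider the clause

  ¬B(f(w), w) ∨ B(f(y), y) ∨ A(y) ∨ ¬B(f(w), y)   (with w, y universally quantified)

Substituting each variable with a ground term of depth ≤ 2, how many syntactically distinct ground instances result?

Ground terms of depth ≤ 2:
  If N_k denotes the number of depth-≤k ground terms, the 2 constants give N_0 = 2, and each function symbol of arity r contributes N_{k-1}^r new terms at level k: N_k = 2 + N_{k-1}.
  N_0 = 2
  N_1 = 2 + 2 = 4
  N_2 = 2 + 4 = 6
  Explicitly: c2, c1, f(c2), f(c1), f(f(c2)), f(f(c1)).
So there are 6 ground terms available for substitution.
The body mentions every one of the 2 quantified variables; since ground terms form a free algebra, no two substitutions collapse to the same formula.
Number of ground instances = 6^2 = 36.

36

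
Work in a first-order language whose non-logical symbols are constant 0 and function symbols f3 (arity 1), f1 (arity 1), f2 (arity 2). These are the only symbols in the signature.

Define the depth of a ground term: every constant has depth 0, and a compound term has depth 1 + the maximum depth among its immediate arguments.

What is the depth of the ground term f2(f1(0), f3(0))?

depth(f1(0)) = 1 + depth(0) = 1 + 0 = 1
depth(f3(0)) = 1 + depth(0) = 1 + 0 = 1
depth(f2(f1(0), f3(0))) = 1 + max(1, 1) = 2

2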